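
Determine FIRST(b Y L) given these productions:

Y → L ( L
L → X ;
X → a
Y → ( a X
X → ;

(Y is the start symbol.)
{ 'b' }

To compute FIRST(b Y L), process the symbols left to right:
Symbol b is a terminal. Add 'b' and stop.
FIRST(b Y L) = { 'b' }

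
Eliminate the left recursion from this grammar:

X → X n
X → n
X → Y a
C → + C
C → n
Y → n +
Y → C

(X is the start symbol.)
X → n X'
X → Y a X'
X' → n X'
X' → ε
C → + C
C → n
Y → n +
Y → C

X is directly left-recursive. The standard transformation for
  A → A α₁ | ... | A α_m | β₁ | ... | β_n
is
  A  → β₁ A' | ... | β_n A'
  A' → α₁ A' | ... | α_m A' | ε

X → n becomes X → n X'
X → Y a becomes X → Y a X'
X → X n becomes X' → n X'
Add X' → ε

Productions for other non-terminals are unchanged:
  C → + C
  C → n
  Y → n +
  Y → C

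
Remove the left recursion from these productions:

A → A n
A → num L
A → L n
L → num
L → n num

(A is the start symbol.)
A is directly left-recursive. The standard transformation for
  A → A α₁ | ... | A α_m | β₁ | ... | β_n
is
  A  → β₁ A' | ... | β_n A'
  A' → α₁ A' | ... | α_m A' | ε

A → num L becomes A → num L A'
A → L n becomes A → L n A'
A → A n becomes A' → n A'
Add A' → ε

Productions for other non-terminals are unchanged:
  L → num
  L → n num

Resulting grammar:
A → num L A'
A → L n A'
A' → n A'
A' → ε
L → num
L → n num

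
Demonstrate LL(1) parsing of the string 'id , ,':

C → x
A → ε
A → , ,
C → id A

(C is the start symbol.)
Stack is shown with the top on the left.

Stack   Input     Action
------------------------
C $     id , , $  output C → id A
id A $  id , , $  match 'id'
A $     , , $     output A → , ,
, , $   , , $     match ','
, $     , $       match ','
$       $         accept

The string is accepted.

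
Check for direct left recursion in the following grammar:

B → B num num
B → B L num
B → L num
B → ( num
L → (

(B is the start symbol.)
B → B num num: LEFT RECURSIVE (starts with B)
B → B L num: LEFT RECURSIVE (starts with B)
B → L num: starts with L
B → ( num: starts with '('
L → (: starts with '('

The grammar has direct left recursion on: B.

Answer: Yes, B is left-recursive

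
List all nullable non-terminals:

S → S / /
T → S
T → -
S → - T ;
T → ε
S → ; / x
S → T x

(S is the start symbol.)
A non-terminal is nullable if it can derive ε (the empty string): either it has an ε-production, or it has a production whose right-hand side consists entirely of nullable non-terminals.

ε-productions: T → ε
So T is immediately nullable.
No further non-terminal can be added: every production for the remaining non-terminals contains a terminal or a non-nullable non-terminal.
Nullable = { 'T' }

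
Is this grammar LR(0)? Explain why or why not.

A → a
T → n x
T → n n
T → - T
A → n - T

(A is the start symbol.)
A grammar is LR(0) if no state in the canonical LR(0) collection has:
  - both a shift item (dot before a terminal) and a complete item (shift-reduce conflict), or
  - two or more complete items (reduce-reduce conflict; the accept item [A' → A .] counts as a complete item here).

Augment with A' → A and build the canonical LR(0) collection (I0 = CLOSURE({[A' → . A]}), then GOTO on every symbol after a dot until no new states appear). It has 11 states:
  I0: { [A → . a], [A → . n - T], [A' → . A] }  — shift
  I1: { [A' → A .] }  — accept
  I2: { [A → a .] }  — reduce
  I3: { [A → n . - T] }  — shift
  I4: { [A → n - . T], [T → . - T], [T → . n n], [T → . n x] }  — shift
  I5: { [T → - . T], [T → . - T], [T → . n n], [T → . n x] }  — shift
  I6: { [A → n - T .] }  — reduce
  I7: { [T → n . n], [T → n . x] }  — shift
  I8: { [T → n n .] }  — reduce
  I9: { [T → n x .] }  — reduce
  I10: { [T → - T .] }  — reduce

Every state is either a pure shift/goto state or contains exactly one complete item and nothing to shift — no conflicts. The grammar is LR(0).

Answer: Yes, the grammar is LR(0)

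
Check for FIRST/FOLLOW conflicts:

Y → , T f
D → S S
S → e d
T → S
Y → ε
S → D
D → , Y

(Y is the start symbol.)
Yes. Y → ',' T f with FOLLOW(Y) on { ',' }

A FIRST/FOLLOW conflict occurs when a non-terminal N has a nullable alternative N → β (β ⇒* ε) and another alternative N → α with FIRST(α) ∩ FOLLOW(N) ≠ ∅: on such a lookahead the parser cannot decide between expanding α and letting N vanish via β.

Nullable non-terminals: Y.

Y: nullable alternative(s) Y → ε; FOLLOW(Y) = { $, ',', 'e', 'f' }
  Y → , T f: FIRST \ {ε} = { ',' } — overlaps FOLLOW(Y) on { ',' }: CONFLICT
  Y → ε: FIRST \ {ε} = { } — this is the only nullable alternative, skip

D, S, T have no nullable alternative, so no FIRST/FOLLOW check is needed there.

So the grammar has 1 FIRST/FOLLOW conflict (marked CONFLICT above).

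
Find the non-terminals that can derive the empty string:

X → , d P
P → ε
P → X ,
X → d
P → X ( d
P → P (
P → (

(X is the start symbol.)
A non-terminal is nullable if it can derive ε (the empty string): either it has an ε-production, or it has a production whose right-hand side consists entirely of nullable non-terminals.

ε-productions: P → ε
So P is immediately nullable.
No further non-terminal can be added: every production for the remaining non-terminals contains a terminal or a non-nullable non-terminal.
Nullable = { 'P' }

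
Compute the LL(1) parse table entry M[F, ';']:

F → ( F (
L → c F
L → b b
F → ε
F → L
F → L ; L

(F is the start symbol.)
F → ε

To find M[F, ';'], we find productions for F where ';' is in the predict set (PREDICT(N → α) = (FIRST(α) \ {ε}) ∪ (FOLLOW(N) if α ⇒* ε)).

Relevant sets:
  FIRST(L) = { 'b', 'c' }
  FOLLOW(F) = { $, '(', ';' }

F → ( F (: PREDICT = { '(' }
F → ε: PREDICT = { $, '(', ';' }
  ';' is in predict set, so this production goes in M[F, ';']
F → L: PREDICT = { 'b', 'c' }
F → L ; L: PREDICT = { 'b', 'c' }

M[F, ';'] = F → ε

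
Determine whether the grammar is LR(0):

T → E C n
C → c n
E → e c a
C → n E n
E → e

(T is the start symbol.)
Augment with T' → T and build the canonical LR(0) collection (I0 = CLOSURE({[T' → . T]}), then GOTO on every symbol after a dot until no new states appear). It has 13 states:
  I0: { [E → . e c a], [E → . e], [T → . E C n], [T' → . T] }  — shift
  I1: { [C → . c n], [C → . n E n], [T → E . C n] }  — shift
  I2: { [T' → T .] }  — accept
  I3: { [E → e . c a], [E → e .] }  — shift, reduce
  I4: { [E → e c . a] }  — shift
  I5: { [E → e c a .] }  — reduce
  I6: { [T → E C . n] }  — shift
  I7: { [C → c . n] }  — shift
  I8: { [C → n . E n], [E → . e c a], [E → . e] }  — shift
  I9: { [C → n E . n] }  — shift
  I10: { [C → n E n .] }  — reduce
  I11: { [C → c n .] }  — reduce
  I12: { [T → E C n .] }  — reduce

Conflict in state I3:
  Shift-reduce conflict between [E → e .] and [E → e . c a]
So the grammar is NOT LR(0).

Answer: No. Shift-reduce conflict between [E → e .] and [E → e . c a]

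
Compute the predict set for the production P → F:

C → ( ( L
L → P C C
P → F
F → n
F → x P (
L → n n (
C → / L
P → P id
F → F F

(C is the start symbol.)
PREDICT(P → F) = (FIRST(RHS) \ {ε}) ∪ (FOLLOW(P) if ε ∈ FIRST(RHS), i.e. RHS ⇒* ε)
FIRST(F) = { 'n', 'x' }
FIRST(F) = { 'n', 'x' }
ε ∉ FIRST(F), so FOLLOW(P) is not added.
PREDICT(P → F) = { 'n', 'x' }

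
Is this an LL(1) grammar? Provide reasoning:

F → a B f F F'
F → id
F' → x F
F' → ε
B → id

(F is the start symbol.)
A grammar is LL(1) if for each non-terminal N with multiple productions, the predict sets of those productions are pairwise disjoint, where PREDICT(N → α) = (FIRST(α) \ {ε}) ∪ (FOLLOW(N) if α ⇒* ε).

Relevant sets:
  FOLLOW(F') = { $, 'x' }

For F:
  PREDICT(F → a B f F F') = { 'a' }
  PREDICT(F → id) = { 'id' }
For F':
  PREDICT(F' → x F) = { 'x' }
  PREDICT(F' → ε) = { $, 'x' }
B has a single production, so nothing to check there.

Conflict found: Predict set conflict for F': { 'x' }
The grammar is NOT LL(1).

Answer: No. Predict set conflict for F': { 'x' }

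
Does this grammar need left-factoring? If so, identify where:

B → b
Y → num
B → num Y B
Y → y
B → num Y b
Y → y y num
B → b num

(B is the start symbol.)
Yes, B has productions with common prefix 'b'; B has productions with common prefix 'num Y'; Y has productions with common prefix 'y'

Left-factoring is needed when two productions for the same non-terminal
share a common prefix on the right-hand side.

Productions for B:
  B → b
  B → num Y B
  B → num Y b
  B → b num
Productions for Y:
  Y → num
  Y → y
  Y → y y num

Found common prefix 'b' in productions for B
Found common prefix 'num Y' in productions for B
Found common prefix 'y' in productions for Y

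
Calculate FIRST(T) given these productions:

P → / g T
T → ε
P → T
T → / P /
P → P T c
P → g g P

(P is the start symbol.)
To compute FIRST(T), examine every production with T on the left-hand side, reading each right-hand side left to right until a non-nullable symbol is reached.

From T → ε:
  - ε-production, so ε ∈ FIRST(T)
From T → / P /:
  - '/' is a terminal: add '/' and stop

Collecting: FIRST(T) = { '/', ε }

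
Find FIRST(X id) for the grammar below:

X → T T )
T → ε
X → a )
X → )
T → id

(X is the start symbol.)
{ ')', 'a', 'id' }

FIRST sets of the non-terminals involved (from the grammar, by fixed-point iteration):
  FIRST(X) = { ')', 'a', 'id' }

To compute FIRST(X id), process the symbols left to right:
Symbol X is a non-terminal. Add FIRST(X) \ {ε} = { ')', 'a', 'id' }
X is not nullable (ε ∉ FIRST(X)), so stop here.
FIRST(X id) = { ')', 'a', 'id' }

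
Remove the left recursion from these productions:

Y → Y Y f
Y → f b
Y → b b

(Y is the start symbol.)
Y → f b Y'
Y → b b Y'
Y' → Y f Y'
Y' → ε

Y is directly left-recursive. The standard transformation for
  A → A α₁ | ... | A α_m | β₁ | ... | β_n
is
  A  → β₁ A' | ... | β_n A'
  A' → α₁ A' | ... | α_m A' | ε

Y → f b becomes Y → f b Y'
Y → b b becomes Y → b b Y'
Y → Y Y f becomes Y' → Y f Y'
Add Y' → ε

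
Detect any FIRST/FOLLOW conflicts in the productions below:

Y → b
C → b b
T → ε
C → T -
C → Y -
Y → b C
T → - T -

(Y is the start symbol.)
Nullable non-terminals: T.

T: nullable alternative(s) T → ε; FOLLOW(T) = { '-' }
  T → ε: FIRST \ {ε} = { } — this is the only nullable alternative, skip
  T → - T -: FIRST \ {ε} = { '-' } — overlaps FOLLOW(T) on { '-' }: CONFLICT

C, Y have no nullable alternative, so no FIRST/FOLLOW check is needed there.

So the grammar has 1 FIRST/FOLLOW conflict (marked CONFLICT above).

Answer: Yes. T → '-' T '-' with FOLLOW(T) on { '-' }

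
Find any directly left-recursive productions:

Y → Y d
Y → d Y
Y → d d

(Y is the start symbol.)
Y → Y d: LEFT RECURSIVE (starts with Y)
Y → d Y: starts with d
Y → d d: starts with d

The grammar has direct left recursion on: Y.

Answer: Yes, Y is left-recursive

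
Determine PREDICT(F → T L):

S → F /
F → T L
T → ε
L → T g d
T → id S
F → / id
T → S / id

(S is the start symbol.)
PREDICT(F → T L) = (FIRST(RHS) \ {ε}) ∪ (FOLLOW(F) if ε ∈ FIRST(RHS), i.e. RHS ⇒* ε)
FIRST(T) = { '/', 'g', 'id', ε }
FIRST(L) = { '/', 'g', 'id' }
FIRST(T L) = { '/', 'g', 'id' }
ε ∉ FIRST(T L), so FOLLOW(F) is not added.
PREDICT(F → T L) = { '/', 'g', 'id' }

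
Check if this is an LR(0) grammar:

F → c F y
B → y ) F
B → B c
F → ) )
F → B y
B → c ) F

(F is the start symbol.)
No. Shift-reduce conflict between [F → ) ) .] and [F → ) . )]

Augment with F' → F and build the canonical LR(0) collection (I0 = CLOSURE({[F' → . F]}), then GOTO on every symbol after a dot until no new states appear). It has 16 states:
  I0: { [B → . B c], [B → . c ) F], [B → . y ) F], [F → . ) )], [F → . B y], [F → . c F y], [F' → . F] }  — shift
  I1: { [F → ) . )] }  — shift
  I2: { [B → B . c], [F → B . y] }  — shift
  I3: { [F' → F .] }  — accept
  I4: { [B → . B c], [B → . c ) F], [B → . y ) F], [B → c . ) F], [F → . ) )], [F → . B y], [F → . c F y], [F → c . F y] }  — shift
  I5: { [B → y . ) F] }  — shift
  I6: { [B → . B c], [B → . c ) F], [B → . y ) F], [B → y ) . F], [F → . ) )], [F → . B y], [F → . c F y] }  — shift
  I7: { [B → y ) F .] }  — reduce
  I8: { [B → . B c], [B → . c ) F], [B → . y ) F], [B → c ) . F], [F → ) . )], [F → . ) )], [F → . B y], [F → . c F y] }  — shift
  I9: { [F → c F . y] }  — shift
  I10: { [F → c F y .] }  — reduce
  I11: { [F → ) ) .], [F → ) . )] }  — shift, reduce
  I12: { [B → c ) F .] }  — reduce
  I13: { [F → ) ) .] }  — reduce
  I14: { [B → B c .] }  — reduce
  I15: { [F → B y .] }  — reduce

Conflict in state I11:
  Shift-reduce conflict between [F → ) ) .] and [F → ) . )]
So the grammar is NOT LR(0).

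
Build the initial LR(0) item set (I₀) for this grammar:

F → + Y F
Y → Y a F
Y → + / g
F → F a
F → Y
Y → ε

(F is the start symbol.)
First, augment the grammar with F' → F
I₀ = CLOSURE({ [F' → . F] }):
  [F' → . F] has the dot before F: add [F → . + Y F], [F → . F a], [F → . Y]
  [F → . Y] has the dot before Y: add [Y → . Y a F], [Y → . + / g], [Y → .]
No further items can be added.

I₀ = { [F → . + Y F], [F → . F a], [F → . Y], [F' → . F], [Y → . + / g], [Y → . Y a F], [Y → .] }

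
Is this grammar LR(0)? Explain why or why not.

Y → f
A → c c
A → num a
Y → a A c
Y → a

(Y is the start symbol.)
Augment with Y' → Y and build the canonical LR(0) collection (I0 = CLOSURE({[Y' → . Y]}), then GOTO on every symbol after a dot until no new states appear). It has 10 states:
  I0: { [Y → . a A c], [Y → . a], [Y → . f], [Y' → . Y] }  — shift
  I1: { [Y' → Y .] }  — accept
  I2: { [A → . c c], [A → . num a], [Y → a . A c], [Y → a .] }  — shift, reduce
  I3: { [Y → f .] }  — reduce
  I4: { [Y → a A . c] }  — shift
  I5: { [A → c . c] }  — shift
  I6: { [A → num . a] }  — shift
  I7: { [A → num a .] }  — reduce
  I8: { [A → c c .] }  — reduce
  I9: { [Y → a A c .] }  — reduce

Conflict in state I2:
  Shift-reduce conflict between [Y → a .] and [A → . c c]
So the grammar is NOT LR(0).

Answer: No. Shift-reduce conflict between [Y → a .] and [A → . c c]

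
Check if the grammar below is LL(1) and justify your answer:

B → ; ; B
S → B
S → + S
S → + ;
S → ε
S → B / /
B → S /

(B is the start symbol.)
A grammar is LL(1) if for each non-terminal N with multiple productions, the predict sets of those productions are pairwise disjoint, where PREDICT(N → α) = (FIRST(α) \ {ε}) ∪ (FOLLOW(N) if α ⇒* ε).

Relevant sets:
  FIRST(S) = { '+', '/', ';', ε }
  FIRST(B) = { '+', '/', ';' }
  FOLLOW(S) = { '/' }

For B:
  PREDICT(B → ';' ';' B) = { ';' }
  PREDICT(B → S '/') = { '+', '/', ';' }
For S:
  PREDICT(S → B) = { '+', '/', ';' }
  PREDICT(S → '+' S) = { '+' }
  PREDICT(S → '+' ';') = { '+' }
  PREDICT(S → ε) = { '/' }
  PREDICT(S → B '/' '/') = { '+', '/', ';' }

Conflict found: Predict set conflict for B: { ';' }
The grammar is NOT LL(1).

Answer: No. Predict set conflict for B: { ';' }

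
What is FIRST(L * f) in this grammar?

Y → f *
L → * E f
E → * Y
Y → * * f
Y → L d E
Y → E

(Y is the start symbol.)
{ '*' }

FIRST sets of the non-terminals involved (from the grammar, by fixed-point iteration):
  FIRST(L) = { '*' }

To compute FIRST(L * f), process the symbols left to right:
Symbol L is a non-terminal. Add FIRST(L) \ {ε} = { '*' }
L is not nullable (ε ∉ FIRST(L)), so stop here.
FIRST(L * f) = { '*' }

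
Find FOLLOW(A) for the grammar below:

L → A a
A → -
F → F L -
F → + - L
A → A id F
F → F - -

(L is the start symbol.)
{ 'a', 'id' }

To compute FOLLOW(A), find every occurrence of A on a right-hand side N → α A β: add FIRST(β) \ {ε}, and if β is empty or nullable also add FOLLOW(N). Iterate to a fixed point.

In L → A a: A is followed by a, add FIRST(a) \ {ε} = { 'a' }
In A → A id F: A is followed by id F, add FIRST(id F) \ {ε} = { 'id' }

Taking the union: FOLLOW(A) = { 'a', 'id' }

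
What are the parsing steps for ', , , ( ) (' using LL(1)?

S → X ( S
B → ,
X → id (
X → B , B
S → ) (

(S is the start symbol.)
Stack is shown with the top on the left.

Stack        Input          Action
----------------------------------
S $          , , , ( ) ( $  output S → X ( S
X ( S $      , , , ( ) ( $  output X → B , B
B , B ( S $  , , , ( ) ( $  output B → ,
, , B ( S $  , , , ( ) ( $  match ','
, B ( S $    , , ( ) ( $    match ','
B ( S $      , ( ) ( $      output B → ,
, ( S $      , ( ) ( $      match ','
( S $        ( ) ( $        match '('
S $          ) ( $          output S → ) (
) ( $        ) ( $          match ')'
( $          ( $            match '('
$            $              accept

The string is accepted.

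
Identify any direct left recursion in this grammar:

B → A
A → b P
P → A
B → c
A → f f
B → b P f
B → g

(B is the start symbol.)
B → A: starts with A
A → b P: starts with b
P → A: starts with A
B → c: starts with c
A → f f: starts with f
B → b P f: starts with b
B → g: starts with g

No direct left recursion found.

Answer: No direct left recursion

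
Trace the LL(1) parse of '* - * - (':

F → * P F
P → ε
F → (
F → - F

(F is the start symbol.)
Stack is shown with the top on the left.

Stack    Input        Action
----------------------------
F $      * - * - ( $  output F → * P F
* P F $  * - * - ( $  match '*'
P F $    - * - ( $    output P → ε
F $      - * - ( $    output F → - F
- F $    - * - ( $    match '-'
F $      * - ( $      output F → * P F
* P F $  * - ( $      match '*'
P F $    - ( $        output P → ε
F $      - ( $        output F → - F
- F $    - ( $        match '-'
F $      ( $          output F → (
( $      ( $          match '('
$        $            accept

The string is accepted.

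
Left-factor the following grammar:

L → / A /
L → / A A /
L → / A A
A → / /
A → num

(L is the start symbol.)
Left-factoring transforms A → αβ₁ | αβ₂ into A → αA' and A' → β₁ | β₂
(α is the longest common prefix among the alternatives). Repeat until
no nonterminal has two alternatives with a common prefix.

Round 1: L has alternatives sharing prefix '/ A'. Introduce L': L → / A L'
  Add: L' → /
  Add: L' → A /
  Add: L' → A

Round 2: L' has alternatives sharing prefix 'A'. Introduce L'': L' → A L''
  Add: L'' → /
  Add: L'' → ε

No remaining common prefixes — done.

Resulting grammar:
L → / A L'
L' → /
L' → A L''
L'' → /
L'' → ε
A → / /
A → num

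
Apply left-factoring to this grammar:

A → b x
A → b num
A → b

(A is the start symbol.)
A → b A'
A' → x
A' → num
A' → ε

Left-factoring transforms A → αβ₁ | αβ₂ into A → αA' and A' → β₁ | β₂
(α is the longest common prefix among the alternatives). Repeat until
no nonterminal has two alternatives with a common prefix.

Round 1: A has alternatives sharing prefix 'b'. Introduce A': A → b A'
  Add: A' → x
  Add: A' → num
  Add: A' → ε

No remaining common prefixes — done.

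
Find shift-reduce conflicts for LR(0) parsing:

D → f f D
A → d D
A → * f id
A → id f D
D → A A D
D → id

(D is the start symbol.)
Augment with D' → D and build the canonical LR(0) collection (I0 = CLOSURE({[D' → . D]}), then GOTO on every symbol after a dot until no new states appear). It has 17 states:
  I0: { [A → . * f id], [A → . d D], [A → . id f D], [D → . A A D], [D → . f f D], [D → . id], [D' → . D] }  — shift
  I1: { [A → * . f id] }  — shift
  I2: { [A → . * f id], [A → . d D], [A → . id f D], [D → A . A D] }  — shift
  I3: { [D' → D .] }  — accept
  I4: { [A → . * f id], [A → . d D], [A → . id f D], [A → d . D], [D → . A A D], [D → . f f D], [D → . id] }  — shift
  I5: { [D → f . f D] }  — shift
  I6: { [A → id . f D], [D → id .] }  — shift, reduce
  I7: { [A → . * f id], [A → . d D], [A → . id f D], [A → id f . D], [D → . A A D], [D → . f f D], [D → . id] }  — shift
  I8: { [A → id f D .] }  — reduce
  I9: { [A → . * f id], [A → . d D], [A → . id f D], [D → . A A D], [D → . f f D], [D → . id], [D → f f . D] }  — shift
  I10: { [D → f f D .] }  — reduce
  I11: { [A → d D .] }  — reduce
  I12: { [A → . * f id], [A → . d D], [A → . id f D], [D → . A A D], [D → . f f D], [D → . id], [D → A A . D] }  — shift
  I13: { [A → id . f D] }  — shift
  I14: { [D → A A D .] }  — reduce
  I15: { [A → * f . id] }  — shift
  I16: { [A → * f id .] }  — reduce

I6 contains reduce item [D → id .] and shift item [A → id . f D] — shift-reduce conflict.

Answer: Yes — I6: [D → id .] vs [A → id . f D]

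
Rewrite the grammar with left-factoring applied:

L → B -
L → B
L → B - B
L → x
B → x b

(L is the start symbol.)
Left-factoring transforms A → αβ₁ | αβ₂ into A → αA' and A' → β₁ | β₂
(α is the longest common prefix among the alternatives). Repeat until
no nonterminal has two alternatives with a common prefix.

Round 1: L has alternatives sharing prefix 'B'. Introduce L': L → B L'
  Add: L' → -
  Add: L' → ε
  Add: L' → - B

Round 2: L' has alternatives sharing prefix '-'. Introduce L'': L' → - L''
  Add: L'' → ε
  Add: L'' → B

No remaining common prefixes — done.

Resulting grammar:
L → B L'
L' → - L''
L'' → ε
L'' → B
L' → ε
L → x
B → x b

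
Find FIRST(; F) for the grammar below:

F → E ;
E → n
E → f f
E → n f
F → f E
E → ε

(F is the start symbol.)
To compute FIRST(; F), process the symbols left to right:
Symbol ; is a terminal. Add ';' and stop.
FIRST(; F) = { ';' }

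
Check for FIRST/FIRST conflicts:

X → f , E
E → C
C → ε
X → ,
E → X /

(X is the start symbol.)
No FIRST/FIRST conflicts.

A FIRST/FIRST conflict occurs when two productions N → α and N → β for the same non-terminal have FIRST(α) ∩ FIRST(β) ≠ ∅ (with ε ∈ FIRST of a nullable right-hand side, so two nullable alternatives also conflict).

FIRST sets of the non-terminals at (or reachable through a nullable prefix from) the front of some alternative:
  FIRST(C) = { ε }
  FIRST(X) = { ',', 'f' }

Productions for X:
  X → f , E: FIRST = { 'f' }
  X → ,: FIRST = { ',' }
Productions for E:
  E → C: FIRST = { ε }
  E → X /: FIRST = { ',', 'f' }
C has only one production, so no FIRST/FIRST conflict is possible there.

All alternatives of each non-terminal have pairwise disjoint FIRST sets.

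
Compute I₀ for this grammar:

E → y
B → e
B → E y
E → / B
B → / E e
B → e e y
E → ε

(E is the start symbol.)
{ [E → . / B], [E → . y], [E → .], [E' → . E] }

First, augment the grammar with E' → E
I₀ = CLOSURE({ [E' → . E] }):
  [E' → . E] has the dot before E: add [E → . y], [E → . / B], [E → .]
No further items can be added.

I₀ = { [E → . / B], [E → . y], [E → .], [E' → . E] }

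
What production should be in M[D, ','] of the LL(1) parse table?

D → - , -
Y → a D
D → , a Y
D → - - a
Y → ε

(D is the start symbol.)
To find M[D, ','], we find productions for D where ',' is in the predict set (PREDICT(N → α) = (FIRST(α) \ {ε}) ∪ (FOLLOW(N) if α ⇒* ε)).

D → - , -: PREDICT = { '-' }
D → , a Y: PREDICT = { ',' }
  ',' is in predict set, so this production goes in M[D, ',']
D → - - a: PREDICT = { '-' }

M[D, ','] = D → , a Y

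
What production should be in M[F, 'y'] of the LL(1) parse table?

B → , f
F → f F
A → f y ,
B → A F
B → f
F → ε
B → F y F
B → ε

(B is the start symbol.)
To find M[F, 'y'], we find productions for F where 'y' is in the predict set (PREDICT(N → α) = (FIRST(α) \ {ε}) ∪ (FOLLOW(N) if α ⇒* ε)).

Relevant sets:
  FOLLOW(F) = { $, 'y' }

F → f F: PREDICT = { 'f' }
F → ε: PREDICT = { $, 'y' }
  'y' is in predict set, so this production goes in M[F, 'y']

M[F, 'y'] = F → ε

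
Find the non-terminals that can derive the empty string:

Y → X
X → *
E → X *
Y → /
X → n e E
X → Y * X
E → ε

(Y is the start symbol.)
{ 'E' }

ε-productions: E → ε
So E is immediately nullable.
No further non-terminal can be added: every production for the remaining non-terminals contains a terminal or a non-nullable non-terminal.
Nullable = { 'E' }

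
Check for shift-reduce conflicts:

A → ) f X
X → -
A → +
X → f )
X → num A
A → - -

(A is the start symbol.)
No shift-reduce conflicts

A shift-reduce conflict occurs when an LR(0) state has both:
  - a complete (reduce) item [A → α .] (dot at the end), and
  - a shift item [B → β . c γ] (dot before a terminal).

Augment with A' → A and build the canonical LR(0) collection (I0 = CLOSURE({[A' → . A]}), then GOTO on every symbol after a dot until no new states appear). It has 13 states:
  I0: { [A → . ) f X], [A → . +], [A → . - -], [A' → . A] }  — shift
  I1: { [A → ) . f X] }  — shift
  I2: { [A → + .] }  — reduce
  I3: { [A → - . -] }  — shift
  I4: { [A' → A .] }  — accept
  I5: { [A → - - .] }  — reduce
  I6: { [A → ) f . X], [X → . -], [X → . f )], [X → . num A] }  — shift
  I7: { [X → - .] }  — reduce
  I8: { [A → ) f X .] }  — reduce
  I9: { [X → f . )] }  — shift
  I10: { [A → . ) f X], [A → . +], [A → . - -], [X → num . A] }  — shift
  I11: { [X → num A .] }  — reduce
  I12: { [X → f ) .] }  — reduce

No state contains both a complete item and a shift item.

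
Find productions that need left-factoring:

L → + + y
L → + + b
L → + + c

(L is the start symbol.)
Left-factoring is needed when two productions for the same non-terminal
share a common prefix on the right-hand side.

Productions for L:
  L → + + y
  L → + + b
  L → + + c

Found common prefix '+ +' in productions for L

Answer: Yes, L has productions with common prefix '+ +'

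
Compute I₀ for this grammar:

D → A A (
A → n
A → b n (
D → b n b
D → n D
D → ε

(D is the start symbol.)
{ [A → . b n (], [A → . n], [D → . A A (], [D → . b n b], [D → . n D], [D → .], [D' → . D] }

First, augment the grammar with D' → D
I₀ = CLOSURE({ [D' → . D] }):
  [D' → . D] has the dot before D: add [D → . A A (], [D → . b n b], [D → . n D], [D → .]
  [D → . A A (] has the dot before A: add [A → . n], [A → . b n (]
No further items can be added.

I₀ = { [A → . b n (], [A → . n], [D → . A A (], [D → . b n b], [D → . n D], [D → .], [D' → . D] }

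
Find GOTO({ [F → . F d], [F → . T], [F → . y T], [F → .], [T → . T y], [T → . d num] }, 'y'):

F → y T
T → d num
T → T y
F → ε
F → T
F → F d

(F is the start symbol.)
{ [F → y . T], [T → . T y], [T → . d num] }

GOTO(I, 'y') = CLOSURE({ [A → αX.β] : [A → α.Xβ] ∈ I, X = 'y' })

Items with dot before 'y', with the dot advanced:
  [F → . y T] → [F → y . T]
Closure of the advanced items:
  [F → y . T] has the dot before T: add [T → . d num], [T → . T y]

GOTO = { [F → y . T], [T → . T y], [T → . d num] }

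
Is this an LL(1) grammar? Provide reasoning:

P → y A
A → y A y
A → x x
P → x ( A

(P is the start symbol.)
For P:
  PREDICT(P → y A) = { 'y' }
  PREDICT(P → x '(' A) = { 'x' }
For A:
  PREDICT(A → y A y) = { 'y' }
  PREDICT(A → x x) = { 'x' }

All predict sets are disjoint. The grammar IS LL(1).

Answer: Yes, the grammar is LL(1).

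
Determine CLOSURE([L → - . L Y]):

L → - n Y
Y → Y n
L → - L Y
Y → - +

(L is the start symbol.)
{ [L → - . L Y], [L → . - L Y], [L → . - n Y] }

To compute CLOSURE, for each item [A → α.Bβ] where B is a non-terminal, add [B → .γ] for all productions B → γ; repeat for the newly added items until nothing changes.

Start with: [L → - . L Y]
  [L → - . L Y] has the dot before L: add [L → . - n Y], [L → . - L Y]
No further items can be added.

CLOSURE = { [L → - . L Y], [L → . - L Y], [L → . - n Y] }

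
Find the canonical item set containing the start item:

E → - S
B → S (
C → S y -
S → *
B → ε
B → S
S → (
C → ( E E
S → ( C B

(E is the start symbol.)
{ [E → . - S], [E' → . E] }

First, augment the grammar with E' → E
I₀ = CLOSURE({ [E' → . E] }):
  [E' → . E] has the dot before E: add [E → . - S]
No further items can be added.

I₀ = { [E → . - S], [E' → . E] }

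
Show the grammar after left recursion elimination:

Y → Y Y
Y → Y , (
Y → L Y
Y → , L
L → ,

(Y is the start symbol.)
Y is directly left-recursive. The standard transformation for
  A → A α₁ | ... | A α_m | β₁ | ... | β_n
is
  A  → β₁ A' | ... | β_n A'
  A' → α₁ A' | ... | α_m A' | ε

Y → L Y becomes Y → L Y Y'
Y → , L becomes Y → , L Y'
Y → Y Y becomes Y' → Y Y'
Y → Y , ( becomes Y' → , ( Y'
Add Y' → ε

Productions for other non-terminals are unchanged:
  L → ,

Resulting grammar:
Y → L Y Y'
Y → , L Y'
Y' → Y Y'
Y' → , ( Y'
Y' → ε
L → ,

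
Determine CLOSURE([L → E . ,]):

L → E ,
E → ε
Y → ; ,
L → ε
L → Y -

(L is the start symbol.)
To compute CLOSURE, for each item [A → α.Bβ] where B is a non-terminal, add [B → .γ] for all productions B → γ; repeat for the newly added items until nothing changes.

Start with: [L → E . ,]
The dot precedes the terminal ',', so nothing is added.

CLOSURE = { [L → E . ,] }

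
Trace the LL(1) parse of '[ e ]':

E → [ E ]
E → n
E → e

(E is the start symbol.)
LL(1) parsing maintains a stack (initially the start symbol over $) and the input. At each step: if the stack top is a terminal, match it against the current input token; if it is a non-terminal N, replace it with the RHS of M[N, lookahead] (the unique production whose predict set contains the lookahead).

Stack is shown with the top on the left.

Stack    Input    Action
------------------------
E $      [ e ] $  output E → [ E ]
[ E ] $  [ e ] $  match '['
E ] $    e ] $    output E → e
e ] $    e ] $    match 'e'
] $      ] $      match ']'
$        $        accept

The string is accepted.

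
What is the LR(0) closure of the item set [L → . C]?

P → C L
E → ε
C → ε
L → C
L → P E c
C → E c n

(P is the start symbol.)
Start with: [L → . C]
  [L → . C] has the dot before C: add [C → .], [C → . E c n]
  [C → . E c n] has the dot before E: add [E → .]
No further items can be added.

CLOSURE = { [C → . E c n], [C → .], [E → .], [L → . C] }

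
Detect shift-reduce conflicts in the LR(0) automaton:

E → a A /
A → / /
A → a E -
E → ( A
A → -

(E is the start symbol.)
No shift-reduce conflicts

A shift-reduce conflict occurs when an LR(0) state has both:
  - a complete (reduce) item [A → α .] (dot at the end), and
  - a shift item [B → β . c γ] (dot before a terminal).

Augment with E' → E and build the canonical LR(0) collection (I0 = CLOSURE({[E' → . E]}), then GOTO on every symbol after a dot until no new states appear). It has 13 states:
  I0: { [E → . ( A], [E → . a A /], [E' → . E] }  — shift
  I1: { [A → . -], [A → . / /], [A → . a E -], [E → ( . A] }  — shift
  I2: { [E' → E .] }  — accept
  I3: { [A → . -], [A → . / /], [A → . a E -], [E → a . A /] }  — shift
  I4: { [A → - .] }  — reduce
  I5: { [A → / . /] }  — shift
  I6: { [E → a A . /] }  — shift
  I7: { [A → a . E -], [E → . ( A], [E → . a A /] }  — shift
  I8: { [A → a E . -] }  — shift
  I9: { [A → a E - .] }  — reduce
  I10: { [E → a A / .] }  — reduce
  I11: { [A → / / .] }  — reduce
  I12: { [E → ( A .] }  — reduce

No state contains both a complete item and a shift item.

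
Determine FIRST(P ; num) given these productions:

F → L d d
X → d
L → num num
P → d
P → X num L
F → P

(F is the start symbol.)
FIRST sets of the non-terminals involved (from the grammar, by fixed-point iteration):
  FIRST(P) = { 'd' }

To compute FIRST(P ; num), process the symbols left to right:
Symbol P is a non-terminal. Add FIRST(P) \ {ε} = { 'd' }
P is not nullable (ε ∉ FIRST(P)), so stop here.
FIRST(P ; num) = { 'd' }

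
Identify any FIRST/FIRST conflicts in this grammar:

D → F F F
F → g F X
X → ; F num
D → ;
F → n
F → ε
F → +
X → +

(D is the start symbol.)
A FIRST/FIRST conflict occurs when two productions N → α and N → β for the same non-terminal have FIRST(α) ∩ FIRST(β) ≠ ∅ (with ε ∈ FIRST of a nullable right-hand side, so two nullable alternatives also conflict).

FIRST sets of the non-terminals at (or reachable through a nullable prefix from) the front of some alternative:
  FIRST(F) = { '+', 'g', 'n', ε }

Productions for D:
  D → F F F: FIRST = { '+', 'g', 'n', ε }
  D → ;: FIRST = { ';' }
Productions for F:
  F → g F X: FIRST = { 'g' }
  F → n: FIRST = { 'n' }
  F → ε: FIRST = { ε }
  F → +: FIRST = { '+' }
Productions for X:
  X → ; F num: FIRST = { ';' }
  X → +: FIRST = { '+' }

All alternatives of each non-terminal have pairwise disjoint FIRST sets.

Answer: No FIRST/FIRST conflicts.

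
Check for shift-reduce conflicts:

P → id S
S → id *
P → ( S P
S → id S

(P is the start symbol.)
Augment with P' → P and build the canonical LR(0) collection (I0 = CLOSURE({[P' → . P]}), then GOTO on every symbol after a dot until no new states appear). It has 10 states:
  I0: { [P → . ( S P], [P → . id S], [P' → . P] }  — shift
  I1: { [P → ( . S P], [S → . id *], [S → . id S] }  — shift
  I2: { [P' → P .] }  — accept
  I3: { [P → id . S], [S → . id *], [S → . id S] }  — shift
  I4: { [P → id S .] }  — reduce
  I5: { [S → . id *], [S → . id S], [S → id . *], [S → id . S] }  — shift
  I6: { [S → id * .] }  — reduce
  I7: { [S → id S .] }  — reduce
  I8: { [P → ( S . P], [P → . ( S P], [P → . id S] }  — shift
  I9: { [P → ( S P .] }  — reduce

No state contains both a complete item and a shift item.

Answer: No shift-reduce conflicts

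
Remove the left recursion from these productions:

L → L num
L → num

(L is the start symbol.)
L is directly left-recursive. The standard transformation for
  A → A α₁ | ... | A α_m | β₁ | ... | β_n
is
  A  → β₁ A' | ... | β_n A'
  A' → α₁ A' | ... | α_m A' | ε

L → num becomes L → num L'
L → L num becomes L' → num L'
Add L' → ε

Resulting grammar:
L → num L'
L' → num L'
L' → ε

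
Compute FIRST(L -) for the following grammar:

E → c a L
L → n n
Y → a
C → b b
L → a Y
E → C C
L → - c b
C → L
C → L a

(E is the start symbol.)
{ '-', 'a', 'n' }

FIRST sets of the non-terminals involved (from the grammar, by fixed-point iteration):
  FIRST(L) = { '-', 'a', 'n' }

To compute FIRST(L -), process the symbols left to right:
Symbol L is a non-terminal. Add FIRST(L) \ {ε} = { '-', 'a', 'n' }
L is not nullable (ε ∉ FIRST(L)), so stop here.
FIRST(L -) = { '-', 'a', 'n' }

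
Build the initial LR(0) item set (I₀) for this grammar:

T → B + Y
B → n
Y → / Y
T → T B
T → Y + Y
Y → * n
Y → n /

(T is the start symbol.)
{ [B → . n], [T → . B + Y], [T → . T B], [T → . Y + Y], [T' → . T], [Y → . * n], [Y → . / Y], [Y → . n /] }

First, augment the grammar with T' → T
I₀ = CLOSURE({ [T' → . T] }):
  [T' → . T] has the dot before T: add [T → . B + Y], [T → . T B], [T → . Y + Y]
  [T → . B + Y] has the dot before B: add [B → . n]
  [T → . Y + Y] has the dot before Y: add [Y → . / Y], [Y → . * n], [Y → . n /]
No further items can be added.

I₀ = { [B → . n], [T → . B + Y], [T → . T B], [T → . Y + Y], [T' → . T], [Y → . * n], [Y → . / Y], [Y → . n /] }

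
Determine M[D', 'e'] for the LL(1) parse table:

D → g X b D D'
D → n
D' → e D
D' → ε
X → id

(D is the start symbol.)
To find M[D', 'e'], we find productions for D' where 'e' is in the predict set (PREDICT(N → α) = (FIRST(α) \ {ε}) ∪ (FOLLOW(N) if α ⇒* ε)).

Relevant sets:
  FOLLOW(D') = { $, 'e' }

D' → e D: PREDICT = { 'e' }
  'e' is in predict set, so this production goes in M[D', 'e']
D' → ε: PREDICT = { $, 'e' }
  'e' is in predict set, so this production goes in M[D', 'e']

M[D', 'e'] = D' → e D, D' → ε  (a multiply-defined cell — the grammar is not LL(1))

Answer: D' → e D, D' → ε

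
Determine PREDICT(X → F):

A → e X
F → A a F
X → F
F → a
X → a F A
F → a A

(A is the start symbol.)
{ 'a', 'e' }

PREDICT(X → F) = (FIRST(RHS) \ {ε}) ∪ (FOLLOW(X) if ε ∈ FIRST(RHS), i.e. RHS ⇒* ε)
FIRST(F) = { 'a', 'e' }
FIRST(F) = { 'a', 'e' }
ε ∉ FIRST(F), so FOLLOW(X) is not added.
PREDICT(X → F) = { 'a', 'e' }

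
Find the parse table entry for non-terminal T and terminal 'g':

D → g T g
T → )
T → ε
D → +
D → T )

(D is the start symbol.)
To find M[T, 'g'], we find productions for T where 'g' is in the predict set (PREDICT(N → α) = (FIRST(α) \ {ε}) ∪ (FOLLOW(N) if α ⇒* ε)).

Relevant sets:
  FOLLOW(T) = { ')', 'g' }

T → ): PREDICT = { ')' }
T → ε: PREDICT = { ')', 'g' }
  'g' is in predict set, so this production goes in M[T, 'g']

M[T, 'g'] = T → ε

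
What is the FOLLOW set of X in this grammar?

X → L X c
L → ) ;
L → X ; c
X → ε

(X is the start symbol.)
{ $, ';', 'c' }

X is the start symbol, so $ ∈ FOLLOW(X).
In X → L X c: X is followed by c, add FIRST(c) \ {ε} = { 'c' }
In L → X ; c: X is followed by ';' c, add FIRST(';' c) \ {ε} = { ';' }

Taking the union: FOLLOW(X) = { $, ';', 'c' }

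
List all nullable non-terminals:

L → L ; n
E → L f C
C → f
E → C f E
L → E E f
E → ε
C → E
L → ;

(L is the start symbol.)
A non-terminal is nullable if it can derive ε (the empty string): either it has an ε-production, or it has a production whose right-hand side consists entirely of nullable non-terminals.

ε-productions: E → ε
So E is immediately nullable.
C → E: every symbol on the right is nullable, so C is nullable too.
No further non-terminal can be added: every production for the remaining non-terminals contains a terminal or a non-nullable non-terminal.
Nullable = { 'C', 'E' }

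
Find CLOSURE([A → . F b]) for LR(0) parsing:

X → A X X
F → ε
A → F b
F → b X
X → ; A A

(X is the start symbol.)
To compute CLOSURE, for each item [A → α.Bβ] where B is a non-terminal, add [B → .γ] for all productions B → γ; repeat for the newly added items until nothing changes.

Start with: [A → . F b]
  [A → . F b] has the dot before F: add [F → .], [F → . b X]
No further items can be added.

CLOSURE = { [A → . F b], [F → . b X], [F → .] }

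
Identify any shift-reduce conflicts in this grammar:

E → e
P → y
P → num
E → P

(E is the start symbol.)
Augment with E' → E and build the canonical LR(0) collection (I0 = CLOSURE({[E' → . E]}), then GOTO on every symbol after a dot until no new states appear). It has 6 states:
  I0: { [E → . P], [E → . e], [E' → . E], [P → . num], [P → . y] }  — shift
  I1: { [E' → E .] }  — accept
  I2: { [E → P .] }  — reduce
  I3: { [E → e .] }  — reduce
  I4: { [P → num .] }  — reduce
  I5: { [P → y .] }  — reduce

No state contains both a complete item and a shift item.

Answer: No shift-reduce conflicts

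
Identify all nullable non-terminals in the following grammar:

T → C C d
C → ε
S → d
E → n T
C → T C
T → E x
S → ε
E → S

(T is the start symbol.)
ε-productions: C → ε, S → ε
So C, S are immediately nullable.
E → S: every symbol on the right is nullable, so E is nullable too.
No further non-terminal can be added: every production for the remaining non-terminals contains a terminal or a non-nullable non-terminal.
Nullable = { 'C', 'E', 'S' }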